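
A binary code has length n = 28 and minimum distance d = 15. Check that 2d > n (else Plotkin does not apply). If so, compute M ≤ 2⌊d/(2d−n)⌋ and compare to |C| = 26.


Plotkin bound M ≤ 14; given |C| = 26 > bound (violated).

Check applicability: 2d = 30, n = 28.
2d − n = 2 > 0, so Plotkin applies.
Compute d/(2d−n) = 15/2 ≈ 7.5000.
⌊d/(2d−n)⌋ = 7.
Plotkin bound: M ≤ 2·7 = 14.
Given |C| = 26, check: VIOLATED.
This |C| is above the Plotkin bound, so no binary code with n = 28, d = 15 and 26 codewords exists.


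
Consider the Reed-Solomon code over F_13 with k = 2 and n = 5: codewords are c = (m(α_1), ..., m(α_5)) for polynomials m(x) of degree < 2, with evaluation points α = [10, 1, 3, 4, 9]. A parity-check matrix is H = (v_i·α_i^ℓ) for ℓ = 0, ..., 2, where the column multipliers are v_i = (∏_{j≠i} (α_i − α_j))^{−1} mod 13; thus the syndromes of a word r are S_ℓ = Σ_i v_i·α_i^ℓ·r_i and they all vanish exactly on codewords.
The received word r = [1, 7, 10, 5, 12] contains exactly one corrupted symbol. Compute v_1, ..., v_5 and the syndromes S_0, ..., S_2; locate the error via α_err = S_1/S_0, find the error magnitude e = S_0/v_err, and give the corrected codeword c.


S = (12, 4, 10), error at position 5, error magnitude e = 6, c = [1, 7, 10, 5, 6].

Step 1: column multipliers v_i = (∏_{j≠i}(α_i − α_j))^{−1} mod 13.
  i = 1 (α = 10): (10−1)(10−3)(10−4)(10−9) = 9·7·6·1 = 378 ≡ 1, so v_1 = 1^{−1} = 1 (mod 13).
  i = 2 (α = 1): (1−10)(1−3)(1−4)(1−9) = (−9)·(−2)·(−3)·(−8) = 432 ≡ 3, so v_2 = 3^{−1} = 9 (mod 13).
  i = 3 (α = 3): (3−10)(3−1)(3−4)(3−9) = (−7)·2·(−1)·(−6) = −84 ≡ 7, so v_3 = 7^{−1} = 2 (mod 13).
  i = 4 (α = 4): (4−10)(4−1)(4−3)(4−9) = (−6)·3·1·(−5) = 90 ≡ 12, so v_4 = 12^{−1} = 12 (mod 13).
  i = 5 (α = 9): (9−10)(9−1)(9−3)(9−4) = (−1)·8·6·5 = −240 ≡ 7, so v_5 = 7^{−1} = 2 (mod 13).
  v = [1, 9, 2, 12, 2].
Step 2: syndromes of r = [1, 7, 10, 5, 12] (all sums mod 13).
  S_0 = Σ v_i r_i = 1·1 + 9·7 + 2·10 + 12·5 + 2·12 = 168 ≡ 12.
  S_1 = Σ v_i α_i r_i = 1·10·1 + 9·1·7 + 2·3·10 + 12·4·5 + 2·9·12 = 589 ≡ 4.
  α_i^2 mod 13 = [9, 1, 9, 3, 3].
  S_2 = Σ v_i α_i^2 r_i = 1·9·1 + 9·1·7 + 2·9·10 + 12·3·5 + 2·3·12 = 504 ≡ 10.
  S = (12, 4, 10) ≠ 0, so r is not a codeword (an error is present).
Step 3: locate the error. For a single error e at position i, S_ℓ = v_i·e·α_i^ℓ, so α_err = S_1/S_0.
  S_0^{−1} = 12^{−1} = 12 (mod 13), so α_err = 4·12 = 48 ≡ 9 = α_5. Error position i = 5.
  Consistency check: S_2/S_1 = 10·10 = 100 ≡ 9 = α_err ✓ (single-error assumption holds).
Step 4: error magnitude e = S_0/v_5 = S_0·∏_{j≠5}(α_5 − α_j) = 12·7 = 84 ≡ 6 (mod 13).
Step 5: correct position 5: c_5 = r_5 − e = 12 − 6 ≡ 6 (mod 13). Hence c = [1, 7, 10, 5, 6].
  Check: interpolating c through the α_i gives m(x) = 12 + 8·x (degree < 2) with m(α_i) = c_i for every i, so c is indeed a codeword.


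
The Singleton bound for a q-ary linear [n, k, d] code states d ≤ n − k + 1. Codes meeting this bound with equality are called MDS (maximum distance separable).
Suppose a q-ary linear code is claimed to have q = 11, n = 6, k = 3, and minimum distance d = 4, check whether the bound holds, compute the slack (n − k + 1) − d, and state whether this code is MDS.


Singleton RHS = n − k + 1 = 4, slack = 0, bound satisfied, MDS.

Singleton bound: d ≤ n − k + 1.
Here n = 6, k = 3, so n − k + 1 = 4.
Given d = 4, check d ≤ 4: YES.
Slack = (n − k + 1) − d = 0.
The code is MDS (slack = 0).
Description: the claimed parameters are [6, 3, 4]_11; such a code would be MDS (meets Singleton bound).


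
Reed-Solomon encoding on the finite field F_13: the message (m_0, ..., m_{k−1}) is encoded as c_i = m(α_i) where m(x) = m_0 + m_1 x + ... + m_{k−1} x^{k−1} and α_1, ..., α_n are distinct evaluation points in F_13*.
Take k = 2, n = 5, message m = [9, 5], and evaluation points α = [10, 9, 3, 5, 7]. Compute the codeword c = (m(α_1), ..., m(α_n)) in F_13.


c = [7, 2, 11, 8, 5]

Message polynomial: m(x) = 9 + 5·x (mod 13).
For each evaluation point α_i, compute m(α_i) mod 13:
  α_1 = 10: Horner steps 5 → 7, so m(10) = 7.
  α_2 = 9: Horner steps 5 → 2, so m(9) = 2.
  α_3 = 3: Horner steps 5 → 11, so m(3) = 11.
  α_4 = 5: Horner steps 5 → 8, so m(5) = 8.
  α_5 = 7: Horner steps 5 → 5, so m(7) = 5.
Codeword c = [7, 2, 11, 8, 5] ∈ F_13^5.


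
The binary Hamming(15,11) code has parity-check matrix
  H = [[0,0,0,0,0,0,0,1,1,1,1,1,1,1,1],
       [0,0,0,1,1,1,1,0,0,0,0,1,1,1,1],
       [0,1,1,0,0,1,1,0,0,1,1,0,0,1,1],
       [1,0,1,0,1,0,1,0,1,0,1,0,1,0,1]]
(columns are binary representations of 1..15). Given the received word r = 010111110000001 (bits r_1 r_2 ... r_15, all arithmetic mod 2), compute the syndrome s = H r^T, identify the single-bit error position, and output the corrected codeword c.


s = (0, 1, 0, 1)^T, error position = 5, corrected codeword c = 010101110000001

Compute s = H r^T mod 2 one row at a time:
  s_1 = 1 + 0 + 0 + 0 + 0 + 0 + 0 + 1 = 2 ≡ 0 (mod 2).
  s_2 = 1 + 1 + 1 + 1 + 0 + 0 + 0 + 1 = 5 ≡ 1 (mod 2).
  s_3 = 1 + 0 + 1 + 1 + 0 + 0 + 0 + 1 = 4 ≡ 0 (mod 2).
  s_4 = 0 + 0 + 1 + 1 + 0 + 0 + 0 + 1 = 3 ≡ 1 (mod 2).
s = (0, 1, 0, 1)^T — this equals column 5 of H (binary 0101), so error is at position 5.
Correct: flip bit 5 of r = 010111110000001 to get c = 010101110000001.


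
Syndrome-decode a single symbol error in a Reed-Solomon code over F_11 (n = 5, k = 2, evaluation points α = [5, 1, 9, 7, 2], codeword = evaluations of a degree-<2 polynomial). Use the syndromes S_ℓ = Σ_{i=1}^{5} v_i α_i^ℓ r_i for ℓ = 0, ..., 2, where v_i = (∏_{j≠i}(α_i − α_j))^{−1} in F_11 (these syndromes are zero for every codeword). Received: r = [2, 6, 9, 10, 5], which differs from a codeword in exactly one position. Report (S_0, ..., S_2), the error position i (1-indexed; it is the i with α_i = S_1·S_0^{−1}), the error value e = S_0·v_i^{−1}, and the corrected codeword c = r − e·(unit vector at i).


S = (10, 4, 6), error at position 4, error magnitude e = 10, c = [2, 6, 9, 0, 5].

Step 1: column multipliers v_i = (∏_{j≠i}(α_i − α_j))^{−1} mod 11.
  i = 1 (α = 5): (5−1)(5−9)(5−7)(5−2) = 4·(−4)·(−2)·3 = 96 ≡ 8, so v_1 = 8^{−1} = 7 (mod 11).
  i = 2 (α = 1): (1−5)(1−9)(1−7)(1−2) = (−4)·(−8)·(−6)·(−1) = 192 ≡ 5, so v_2 = 5^{−1} = 9 (mod 11).
  i = 3 (α = 9): (9−5)(9−1)(9−7)(9−2) = 4·8·2·7 = 448 ≡ 8, so v_3 = 8^{−1} = 7 (mod 11).
  i = 4 (α = 7): (7−5)(7−1)(7−9)(7−2) = 2·6·(−2)·5 = −120 ≡ 1, so v_4 = 1^{−1} = 1 (mod 11).
  i = 5 (α = 2): (2−5)(2−1)(2−9)(2−7) = (−3)·1·(−7)·(−5) = −105 ≡ 5, so v_5 = 5^{−1} = 9 (mod 11).
  v = [7, 9, 7, 1, 9].
Step 2: syndromes of r = [2, 6, 9, 10, 5] (all sums mod 11).
  S_0 = Σ v_i r_i = 7·2 + 9·6 + 7·9 + 1·10 + 9·5 = 186 ≡ 10.
  S_1 = Σ v_i α_i r_i = 7·5·2 + 9·1·6 + 7·9·9 + 1·7·10 + 9·2·5 = 851 ≡ 4.
  α_i^2 mod 11 = [3, 1, 4, 5, 4].
  S_2 = Σ v_i α_i^2 r_i = 7·3·2 + 9·1·6 + 7·4·9 + 1·5·10 + 9·4·5 = 578 ≡ 6.
  S = (10, 4, 6) ≠ 0, so r is not a codeword (an error is present).
Step 3: locate the error. For a single error e at position i, S_ℓ = v_i·e·α_i^ℓ, so α_err = S_1/S_0.
  S_0^{−1} = 10^{−1} = 10 (mod 11), so α_err = 4·10 = 40 ≡ 7 = α_4. Error position i = 4.
  Consistency check: S_2/S_1 = 6·3 = 18 ≡ 7 = α_err ✓ (single-error assumption holds).
Step 4: error magnitude e = S_0/v_4 = S_0·∏_{j≠4}(α_4 − α_j) = 10·1 = 10 ≡ 10 (mod 11).
Step 5: correct position 4: c_4 = r_4 − e = 10 − 10 ≡ 0 (mod 11). Hence c = [2, 6, 9, 0, 5].
  Check: interpolating c through the α_i gives m(x) = 7 + 10·x (degree < 2) with m(α_i) = c_i for every i, so c is indeed a codeword.


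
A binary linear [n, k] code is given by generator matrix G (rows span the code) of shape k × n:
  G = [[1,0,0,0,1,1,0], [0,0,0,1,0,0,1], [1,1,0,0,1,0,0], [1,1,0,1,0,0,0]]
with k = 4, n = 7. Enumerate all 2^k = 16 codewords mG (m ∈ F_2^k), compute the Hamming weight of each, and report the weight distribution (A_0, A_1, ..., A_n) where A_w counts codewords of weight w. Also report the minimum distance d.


Weight distribution: A_0 = 1, A_2 = 4, A_3 = 6, A_4 = 3, A_5 = 2. Minimum distance d = 2.

Enumerate all 2^4 = 16 messages m ∈ F_2^4.
For each, compute codeword c = mG in F_2^7, then tally its weight.
  m = 0000 → c = 0000000, weight = 0.
  m = 1000 → c = 1000110, weight = 3.
  m = 0100 → c = 0001001, weight = 2.
  m = 1100 → c = 1001111, weight = 5.
  m = 0010 → c = 1100100, weight = 3.
  m = 1010 → c = 0100010, weight = 2.
  m = 0110 → c = 1101101, weight = 5.
  m = 1110 → c = 0101011, weight = 4.
  m = 0001 → c = 1101000, weight = 3.
  m = 1001 → c = 0101110, weight = 4.
  m = 0101 → c = 1100001, weight = 3.
  m = 1101 → c = 0100111, weight = 4.
  m = 0011 → c = 0001100, weight = 2.
  m = 1011 → c = 1001010, weight = 3.
  m = 0111 → c = 0000101, weight = 2.
  m = 1111 → c = 1000011, weight = 3.
Tally weights:
  weight 0: 1 codewords.
  weight 2: 4 codewords.
  weight 3: 6 codewords.
  weight 4: 3 codewords.
  weight 5: 2 codewords.
Minimum distance d = smallest w > 0 with A_w > 0 = 2.
Sanity: Σ A_w = 16 = 2^4 = 16 ✓.


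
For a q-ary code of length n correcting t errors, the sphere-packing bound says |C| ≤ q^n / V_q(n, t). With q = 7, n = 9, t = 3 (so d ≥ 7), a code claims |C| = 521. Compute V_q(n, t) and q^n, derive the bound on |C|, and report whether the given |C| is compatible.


V_q(n, t) = 19495, q^n = 40353607, Hamming bound = 2069, |C| = 521 ≤ bound (satisfied).

Step 1: Compute V_q(n, t) = Σ_{j=0}^3 C(n, j) (q−1)^j.
  j = 0: C(9,0)·(6)^0 = 1·1 = 1.
  j = 1: C(9,1)·(6)^1 = 9·6 = 54.
  j = 2: C(9,2)·(6)^2 = 36·36 = 1296.
  j = 3: C(9,3)·(6)^3 = 84·216 = 18144.
  V_q(n, t) = 1 + 54 + 1296 + 18144 = 19495.
Step 2: q^n = 7^9 = 40353607.
Step 3: Hamming bound ⌊q^n / V_q(n,t)⌋ = ⌊40353607/19495⌋ = 2069.
Step 4: Compare |C| = 521 to 2069: satisfied.
The claimed |C| lies below the Hamming bound.


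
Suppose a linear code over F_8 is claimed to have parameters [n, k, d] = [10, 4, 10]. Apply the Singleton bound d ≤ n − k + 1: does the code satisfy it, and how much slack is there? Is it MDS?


Singleton RHS = n − k + 1 = 7, slack = -3, bound violated (no such code; not MDS).

Singleton bound: d ≤ n − k + 1.
Here n = 10, k = 4, so n − k + 1 = 7.
Given d = 10, check d ≤ 7: NO.
Slack = (n − k + 1) − d = -3.
The slack is negative: d = 10 exceeds n − k + 1 = 7 by 3, so the Singleton bound is violated and no linear [10, 4, 10]_8 code can exist. In particular it is not MDS (MDS requires d = n − k + 1 exactly).
Description: the claimed parameters are [10, 4, 10]_8; such a code would be impossible (violates the Singleton bound).


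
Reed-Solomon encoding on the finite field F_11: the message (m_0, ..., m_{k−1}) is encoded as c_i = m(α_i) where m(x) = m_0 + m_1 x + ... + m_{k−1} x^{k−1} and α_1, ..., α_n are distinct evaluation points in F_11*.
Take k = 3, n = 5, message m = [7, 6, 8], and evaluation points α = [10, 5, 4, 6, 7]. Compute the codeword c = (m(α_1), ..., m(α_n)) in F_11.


c = [9, 6, 5, 1, 1]

Message polynomial: m(x) = 7 + 6·x + 8·x^2 (mod 11).
For each evaluation point α_i, compute m(α_i) mod 11:
  α_1 = 10: Horner steps 8 → 9 → 9, so m(10) = 9.
  α_2 = 5: Horner steps 8 → 2 → 6, so m(5) = 6.
  α_3 = 4: Horner steps 8 → 5 → 5, so m(4) = 5.
  α_4 = 6: Horner steps 8 → 10 → 1, so m(6) = 1.
  α_5 = 7: Horner steps 8 → 7 → 1, so m(7) = 1.
Codeword c = [9, 6, 5, 1, 1] ∈ F_11^5.


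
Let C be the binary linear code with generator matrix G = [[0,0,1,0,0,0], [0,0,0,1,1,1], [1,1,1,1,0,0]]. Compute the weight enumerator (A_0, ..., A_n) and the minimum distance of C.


Weight distribution: A_0 = 1, A_1 = 1, A_3 = 2, A_4 = 3, A_5 = 1. Minimum distance d = 1.

Enumerate all 2^3 = 8 messages m ∈ F_2^3.
For each, compute codeword c = mG in F_2^6, then tally its weight.
  m = 000 → c = 000000, weight = 0.
  m = 100 → c = 001000, weight = 1.
  m = 010 → c = 000111, weight = 3.
  m = 110 → c = 001111, weight = 4.
  m = 001 → c = 111100, weight = 4.
  m = 101 → c = 110100, weight = 3.
  m = 011 → c = 111011, weight = 5.
  m = 111 → c = 110011, weight = 4.
Tally weights:
  weight 0: 1 codewords.
  weight 1: 1 codewords.
  weight 3: 2 codewords.
  weight 4: 3 codewords.
  weight 5: 1 codewords.
Minimum distance d = smallest w > 0 with A_w > 0 = 1.
Sanity: Σ A_w = 8 = 2^3 = 8 ✓.


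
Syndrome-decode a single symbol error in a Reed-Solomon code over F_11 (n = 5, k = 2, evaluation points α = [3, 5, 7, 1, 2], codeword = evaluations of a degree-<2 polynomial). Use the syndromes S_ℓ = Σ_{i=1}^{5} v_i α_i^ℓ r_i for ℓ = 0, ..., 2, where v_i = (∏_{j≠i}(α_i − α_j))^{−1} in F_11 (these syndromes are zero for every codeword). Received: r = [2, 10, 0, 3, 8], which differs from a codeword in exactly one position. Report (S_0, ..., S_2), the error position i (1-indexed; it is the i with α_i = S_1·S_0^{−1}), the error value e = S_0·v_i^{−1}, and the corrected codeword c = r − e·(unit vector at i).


S = (6, 8, 7), error at position 2, error magnitude e = 9, c = [2, 1, 0, 3, 8].

Step 1: column multipliers v_i = (∏_{j≠i}(α_i − α_j))^{−1} mod 11.
  i = 1 (α = 3): (3−5)(3−7)(3−1)(3−2) = (−2)·(−4)·2·1 = 16 ≡ 5, so v_1 = 5^{−1} = 9 (mod 11).
  i = 2 (α = 5): (5−3)(5−7)(5−1)(5−2) = 2·(−2)·4·3 = −48 ≡ 7, so v_2 = 7^{−1} = 8 (mod 11).
  i = 3 (α = 7): (7−3)(7−5)(7−1)(7−2) = 4·2·6·5 = 240 ≡ 9, so v_3 = 9^{−1} = 5 (mod 11).
  i = 4 (α = 1): (1−3)(1−5)(1−7)(1−2) = (−2)·(−4)·(−6)·(−1) = 48 ≡ 4, so v_4 = 4^{−1} = 3 (mod 11).
  i = 5 (α = 2): (2−3)(2−5)(2−7)(2−1) = (−1)·(−3)·(−5)·1 = −15 ≡ 7, so v_5 = 7^{−1} = 8 (mod 11).
  v = [9, 8, 5, 3, 8].
Step 2: syndromes of r = [2, 10, 0, 3, 8] (all sums mod 11).
  S_0 = Σ v_i r_i = 9·2 + 8·10 + 5·0 + 3·3 + 8·8 = 171 ≡ 6.
  S_1 = Σ v_i α_i r_i = 9·3·2 + 8·5·10 + 5·7·0 + 3·1·3 + 8·2·8 = 591 ≡ 8.
  α_i^2 mod 11 = [9, 3, 5, 1, 4].
  S_2 = Σ v_i α_i^2 r_i = 9·9·2 + 8·3·10 + 5·5·0 + 3·1·3 + 8·4·8 = 667 ≡ 7.
  S = (6, 8, 7) ≠ 0, so r is not a codeword (an error is present).
Step 3: locate the error. For a single error e at position i, S_ℓ = v_i·e·α_i^ℓ, so α_err = S_1/S_0.
  S_0^{−1} = 6^{−1} = 2 (mod 11), so α_err = 8·2 = 16 ≡ 5 = α_2. Error position i = 2.
  Consistency check: S_2/S_1 = 7·7 = 49 ≡ 5 = α_err ✓ (single-error assumption holds).
Step 4: error magnitude e = S_0/v_2 = S_0·∏_{j≠2}(α_2 − α_j) = 6·7 = 42 ≡ 9 (mod 11).
Step 5: correct position 2: c_2 = r_2 − e = 10 − 9 ≡ 1 (mod 11). Hence c = [2, 1, 0, 3, 8].
  Check: interpolating c through the α_i gives m(x) = 9 + 5·x (degree < 2) with m(α_i) = c_i for every i, so c is indeed a codeword.


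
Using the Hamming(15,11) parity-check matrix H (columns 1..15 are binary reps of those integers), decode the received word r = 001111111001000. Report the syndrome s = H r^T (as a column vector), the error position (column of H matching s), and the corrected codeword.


s = (1, 1, 1, 0)^T, error position = 14, corrected codeword c = 001111111001010

Compute s = H r^T mod 2 one row at a time:
  s_1 = 1 + 1 + 0 + 0 + 1 + 0 + 0 + 0 = 3 ≡ 1 (mod 2).
  s_2 = 1 + 1 + 1 + 1 + 1 + 0 + 0 + 0 = 5 ≡ 1 (mod 2).
  s_3 = 0 + 1 + 1 + 1 + 0 + 0 + 0 + 0 = 3 ≡ 1 (mod 2).
  s_4 = 0 + 1 + 1 + 1 + 1 + 0 + 0 + 0 = 4 ≡ 0 (mod 2).
s = (1, 1, 1, 0)^T — this equals column 14 of H (binary 1110), so error is at position 14.
Correct: flip bit 14 of r = 001111111001000 to get c = 001111111001010.


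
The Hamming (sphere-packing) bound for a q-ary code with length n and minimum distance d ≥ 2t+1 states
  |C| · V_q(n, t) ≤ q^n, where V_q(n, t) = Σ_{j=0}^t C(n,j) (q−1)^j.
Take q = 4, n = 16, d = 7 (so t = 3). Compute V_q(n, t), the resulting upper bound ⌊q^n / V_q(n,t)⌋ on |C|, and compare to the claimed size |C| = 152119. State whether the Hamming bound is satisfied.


V_q(n, t) = 16249, q^n = 4294967296, Hamming bound = 264321, |C| = 152119 ≤ bound (satisfied).

Step 1: Compute V_q(n, t) = Σ_{j=0}^3 C(n, j) (q−1)^j.
  j = 0: C(16,0)·(3)^0 = 1·1 = 1.
  j = 1: C(16,1)·(3)^1 = 16·3 = 48.
  j = 2: C(16,2)·(3)^2 = 120·9 = 1080.
  j = 3: C(16,3)·(3)^3 = 560·27 = 15120.
  V_q(n, t) = 1 + 48 + 1080 + 15120 = 16249.
Step 2: q^n = 4^16 = 4294967296.
Step 3: Hamming bound ⌊q^n / V_q(n,t)⌋ = ⌊4294967296/16249⌋ = 264321.
Step 4: Compare |C| = 152119 to 264321: satisfied.
The claimed |C| lies below the Hamming bound.


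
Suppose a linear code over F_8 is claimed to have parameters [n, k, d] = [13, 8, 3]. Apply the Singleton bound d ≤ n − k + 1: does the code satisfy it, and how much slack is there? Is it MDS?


Singleton RHS = n − k + 1 = 6, slack = 3, bound satisfied, not MDS.

Singleton bound: d ≤ n − k + 1.
Here n = 13, k = 8, so n − k + 1 = 6.
Given d = 3, check d ≤ 6: YES.
Slack = (n − k + 1) − d = 3.
The code is NOT MDS (slack = 3 > 0).
Description: the claimed parameters are [13, 8, 3]_8; such a code would be non-MDS.


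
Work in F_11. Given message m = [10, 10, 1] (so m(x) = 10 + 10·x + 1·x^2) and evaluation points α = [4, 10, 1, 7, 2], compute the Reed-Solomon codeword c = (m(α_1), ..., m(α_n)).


c = [0, 1, 10, 8, 1]

Message polynomial: m(x) = 10 + 10·x + 1·x^2 (mod 11).
For each evaluation point α_i, compute m(α_i) mod 11:
  α_1 = 4: Horner steps 1 → 3 → 0, so m(4) = 0.
  α_2 = 10: Horner steps 1 → 9 → 1, so m(10) = 1.
  α_3 = 1: Horner steps 1 → 0 → 10, so m(1) = 10.
  α_4 = 7: Horner steps 1 → 6 → 8, so m(7) = 8.
  α_5 = 2: Horner steps 1 → 1 → 1, so m(2) = 1.
Codeword c = [0, 1, 10, 8, 1] ∈ F_11^5.


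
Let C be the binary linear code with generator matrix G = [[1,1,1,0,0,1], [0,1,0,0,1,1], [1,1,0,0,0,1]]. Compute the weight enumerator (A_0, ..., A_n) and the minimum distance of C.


Weight distribution: A_0 = 1, A_1 = 1, A_2 = 1, A_3 = 3, A_4 = 2. Minimum distance d = 1.

Enumerate all 2^3 = 8 messages m ∈ F_2^3.
For each, compute codeword c = mG in F_2^6, then tally its weight.
  m = 000 → c = 000000, weight = 0.
  m = 100 → c = 111001, weight = 4.
  m = 010 → c = 010011, weight = 3.
  m = 110 → c = 101010, weight = 3.
  m = 001 → c = 110001, weight = 3.
  m = 101 → c = 001000, weight = 1.
  m = 011 → c = 100010, weight = 2.
  m = 111 → c = 011011, weight = 4.
Tally weights:
  weight 0: 1 codewords.
  weight 1: 1 codewords.
  weight 2: 1 codewords.
  weight 3: 3 codewords.
  weight 4: 2 codewords.
Minimum distance d = smallest w > 0 with A_w > 0 = 1.
Sanity: Σ A_w = 8 = 2^3 = 8 ✓.


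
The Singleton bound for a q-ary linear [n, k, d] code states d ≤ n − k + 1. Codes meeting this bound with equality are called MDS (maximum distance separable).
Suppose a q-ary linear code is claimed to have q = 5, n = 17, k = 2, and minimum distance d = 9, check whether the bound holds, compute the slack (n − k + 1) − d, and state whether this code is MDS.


Singleton RHS = n − k + 1 = 16, slack = 7, bound satisfied, not MDS.

Singleton bound: d ≤ n − k + 1.
Here n = 17, k = 2, so n − k + 1 = 16.
Given d = 9, check d ≤ 16: YES.
Slack = (n − k + 1) − d = 7.
The code is NOT MDS (slack = 7 > 0).
Description: the claimed parameters are [17, 2, 9]_5; such a code would be non-MDS.


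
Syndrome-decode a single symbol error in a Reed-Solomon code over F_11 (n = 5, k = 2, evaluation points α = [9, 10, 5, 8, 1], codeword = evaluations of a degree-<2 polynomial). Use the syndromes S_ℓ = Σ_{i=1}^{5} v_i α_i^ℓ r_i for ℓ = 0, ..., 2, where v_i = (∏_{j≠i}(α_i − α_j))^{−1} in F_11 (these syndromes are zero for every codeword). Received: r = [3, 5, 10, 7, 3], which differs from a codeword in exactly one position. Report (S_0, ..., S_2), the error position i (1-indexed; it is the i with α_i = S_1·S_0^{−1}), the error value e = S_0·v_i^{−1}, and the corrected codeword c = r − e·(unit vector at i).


S = (8, 6, 10), error at position 1, error magnitude e = 8, c = [6, 5, 10, 7, 3].

Step 1: column multipliers v_i = (∏_{j≠i}(α_i − α_j))^{−1} mod 11.
  i = 1 (α = 9): (9−10)(9−5)(9−8)(9−1) = (−1)·4·1·8 = −32 ≡ 1, so v_1 = 1^{−1} = 1 (mod 11).
  i = 2 (α = 10): (10−9)(10−5)(10−8)(10−1) = 1·5·2·9 = 90 ≡ 2, so v_2 = 2^{−1} = 6 (mod 11).
  i = 3 (α = 5): (5−9)(5−10)(5−8)(5−1) = (−4)·(−5)·(−3)·4 = −240 ≡ 2, so v_3 = 2^{−1} = 6 (mod 11).
  i = 4 (α = 8): (8−9)(8−10)(8−5)(8−1) = (−1)·(−2)·3·7 = 42 ≡ 9, so v_4 = 9^{−1} = 5 (mod 11).
  i = 5 (α = 1): (1−9)(1−10)(1−5)(1−8) = (−8)·(−9)·(−4)·(−7) = 2016 ≡ 3, so v_5 = 3^{−1} = 4 (mod 11).
  v = [1, 6, 6, 5, 4].
Step 2: syndromes of r = [3, 5, 10, 7, 3] (all sums mod 11).
  S_0 = Σ v_i r_i = 1·3 + 6·5 + 6·10 + 5·7 + 4·3 = 140 ≡ 8.
  S_1 = Σ v_i α_i r_i = 1·9·3 + 6·10·5 + 6·5·10 + 5·8·7 + 4·1·3 = 919 ≡ 6.
  α_i^2 mod 11 = [4, 1, 3, 9, 1].
  S_2 = Σ v_i α_i^2 r_i = 1·4·3 + 6·1·5 + 6·3·10 + 5·9·7 + 4·1·3 = 549 ≡ 10.
  S = (8, 6, 10) ≠ 0, so r is not a codeword (an error is present).
Step 3: locate the error. For a single error e at position i, S_ℓ = v_i·e·α_i^ℓ, so α_err = S_1/S_0.
  S_0^{−1} = 8^{−1} = 7 (mod 11), so α_err = 6·7 = 42 ≡ 9 = α_1. Error position i = 1.
  Consistency check: S_2/S_1 = 10·2 = 20 ≡ 9 = α_err ✓ (single-error assumption holds).
Step 4: error magnitude e = S_0/v_1 = S_0·∏_{j≠1}(α_1 − α_j) = 8·1 = 8 ≡ 8 (mod 11).
Step 5: correct position 1: c_1 = r_1 − e = 3 − 8 ≡ 6 (mod 11). Hence c = [6, 5, 10, 7, 3].
  Check: interpolating c through the α_i gives m(x) = 4 + 10·x (degree < 2) with m(α_i) = c_i for every i, so c is indeed a codeword.


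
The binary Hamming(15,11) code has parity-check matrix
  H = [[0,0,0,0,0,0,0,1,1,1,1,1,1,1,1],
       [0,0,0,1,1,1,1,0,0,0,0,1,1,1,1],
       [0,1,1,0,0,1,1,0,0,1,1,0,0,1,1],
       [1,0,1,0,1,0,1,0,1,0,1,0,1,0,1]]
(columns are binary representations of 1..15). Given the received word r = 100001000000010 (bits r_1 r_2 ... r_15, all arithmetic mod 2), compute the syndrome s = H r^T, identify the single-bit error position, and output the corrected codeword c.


s = (1, 0, 0, 1)^T, error position = 9, corrected codeword c = 100001001000010

Compute s = H r^T mod 2 one row at a time:
  s_1 = 0 + 0 + 0 + 0 + 0 + 0 + 1 + 0 = 1 ≡ 1 (mod 2).
  s_2 = 0 + 0 + 1 + 0 + 0 + 0 + 1 + 0 = 2 ≡ 0 (mod 2).
  s_3 = 0 + 0 + 1 + 0 + 0 + 0 + 1 + 0 = 2 ≡ 0 (mod 2).
  s_4 = 1 + 0 + 0 + 0 + 0 + 0 + 0 + 0 = 1 ≡ 1 (mod 2).
s = (1, 0, 0, 1)^T — this equals column 9 of H (binary 1001), so error is at position 9.
Correct: flip bit 9 of r = 100001000000010 to get c = 100001001000010.


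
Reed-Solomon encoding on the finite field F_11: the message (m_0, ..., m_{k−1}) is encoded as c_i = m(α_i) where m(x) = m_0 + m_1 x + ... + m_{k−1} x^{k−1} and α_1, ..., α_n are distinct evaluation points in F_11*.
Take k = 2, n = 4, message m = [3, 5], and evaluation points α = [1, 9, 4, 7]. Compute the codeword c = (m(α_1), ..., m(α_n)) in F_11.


c = [8, 4, 1, 5]

Message polynomial: m(x) = 3 + 5·x (mod 11).
For each evaluation point α_i, compute m(α_i) mod 11:
  α_1 = 1: Horner steps 5 → 8, so m(1) = 8.
  α_2 = 9: Horner steps 5 → 4, so m(9) = 4.
  α_3 = 4: Horner steps 5 → 1, so m(4) = 1.
  α_4 = 7: Horner steps 5 → 5, so m(7) = 5.
Codeword c = [8, 4, 1, 5] ∈ F_11^4.


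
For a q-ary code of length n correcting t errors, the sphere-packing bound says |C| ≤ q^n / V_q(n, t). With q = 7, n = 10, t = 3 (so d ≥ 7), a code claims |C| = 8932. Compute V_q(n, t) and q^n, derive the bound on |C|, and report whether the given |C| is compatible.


V_q(n, t) = 27601, q^n = 282475249, Hamming bound = 10234, |C| = 8932 ≤ bound (satisfied).

Step 1: Compute V_q(n, t) = Σ_{j=0}^3 C(n, j) (q−1)^j.
  j = 0: C(10,0)·(6)^0 = 1·1 = 1.
  j = 1: C(10,1)·(6)^1 = 10·6 = 60.
  j = 2: C(10,2)·(6)^2 = 45·36 = 1620.
  j = 3: C(10,3)·(6)^3 = 120·216 = 25920.
  V_q(n, t) = 1 + 60 + 1620 + 25920 = 27601.
Step 2: q^n = 7^10 = 282475249.
Step 3: Hamming bound ⌊q^n / V_q(n,t)⌋ = ⌊282475249/27601⌋ = 10234.
Step 4: Compare |C| = 8932 to 10234: satisfied.
The claimed |C| lies below the Hamming bound.


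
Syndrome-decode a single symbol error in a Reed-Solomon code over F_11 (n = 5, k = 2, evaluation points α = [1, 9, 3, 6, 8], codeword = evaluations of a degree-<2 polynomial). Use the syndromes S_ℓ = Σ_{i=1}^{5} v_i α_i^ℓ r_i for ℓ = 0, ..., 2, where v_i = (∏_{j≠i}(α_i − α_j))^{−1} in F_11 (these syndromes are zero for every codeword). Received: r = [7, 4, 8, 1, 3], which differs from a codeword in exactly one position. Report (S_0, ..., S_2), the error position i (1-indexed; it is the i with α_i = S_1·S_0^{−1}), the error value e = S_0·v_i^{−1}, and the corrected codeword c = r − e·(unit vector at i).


S = (3, 9, 5), error at position 3, error magnitude e = 10, c = [7, 4, 9, 1, 3].

Step 1: column multipliers v_i = (∏_{j≠i}(α_i − α_j))^{−1} mod 11.
  i = 1 (α = 1): (1−9)(1−3)(1−6)(1−8) = (−8)·(−2)·(−5)·(−7) = 560 ≡ 10, so v_1 = 10^{−1} = 10 (mod 11).
  i = 2 (α = 9): (9−1)(9−3)(9−6)(9−8) = 8·6·3·1 = 144 ≡ 1, so v_2 = 1^{−1} = 1 (mod 11).
  i = 3 (α = 3): (3−1)(3−9)(3−6)(3−8) = 2·(−6)·(−3)·(−5) = −180 ≡ 7, so v_3 = 7^{−1} = 8 (mod 11).
  i = 4 (α = 6): (6−1)(6−9)(6−3)(6−8) = 5·(−3)·3·(−2) = 90 ≡ 2, so v_4 = 2^{−1} = 6 (mod 11).
  i = 5 (α = 8): (8−1)(8−9)(8−3)(8−6) = 7·(−1)·5·2 = −70 ≡ 7, so v_5 = 7^{−1} = 8 (mod 11).
  v = [10, 1, 8, 6, 8].
Step 2: syndromes of r = [7, 4, 8, 1, 3] (all sums mod 11).
  S_0 = Σ v_i r_i = 10·7 + 1·4 + 8·8 + 6·1 + 8·3 = 168 ≡ 3.
  S_1 = Σ v_i α_i r_i = 10·1·7 + 1·9·4 + 8·3·8 + 6·6·1 + 8·8·3 = 526 ≡ 9.
  α_i^2 mod 11 = [1, 4, 9, 3, 9].
  S_2 = Σ v_i α_i^2 r_i = 10·1·7 + 1·4·4 + 8·9·8 + 6·3·1 + 8·9·3 = 896 ≡ 5.
  S = (3, 9, 5) ≠ 0, so r is not a codeword (an error is present).
Step 3: locate the error. For a single error e at position i, S_ℓ = v_i·e·α_i^ℓ, so α_err = S_1/S_0.
  S_0^{−1} = 3^{−1} = 4 (mod 11), so α_err = 9·4 = 36 ≡ 3 = α_3. Error position i = 3.
  Consistency check: S_2/S_1 = 5·5 = 25 ≡ 3 = α_err ✓ (single-error assumption holds).
Step 4: error magnitude e = S_0/v_3 = S_0·∏_{j≠3}(α_3 − α_j) = 3·7 = 21 ≡ 10 (mod 11).
Step 5: correct position 3: c_3 = r_3 − e = 8 − 10 ≡ 9 (mod 11). Hence c = [7, 4, 9, 1, 3].
  Check: interpolating c through the α_i gives m(x) = 6 + 1·x (degree < 2) with m(α_i) = c_i for every i, so c is indeed a codeword.


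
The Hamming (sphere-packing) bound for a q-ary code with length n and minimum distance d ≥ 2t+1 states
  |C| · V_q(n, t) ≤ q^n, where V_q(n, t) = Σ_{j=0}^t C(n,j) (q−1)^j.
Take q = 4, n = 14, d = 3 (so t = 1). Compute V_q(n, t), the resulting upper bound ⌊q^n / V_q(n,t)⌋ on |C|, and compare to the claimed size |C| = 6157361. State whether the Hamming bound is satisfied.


V_q(n, t) = 43, q^n = 268435456, Hamming bound = 6242685, |C| = 6157361 ≤ bound (satisfied).

Step 1: Compute V_q(n, t) = Σ_{j=0}^1 C(n, j) (q−1)^j.
  j = 0: C(14,0)·(3)^0 = 1·1 = 1.
  j = 1: C(14,1)·(3)^1 = 14·3 = 42.
  V_q(n, t) = 1 + 42 = 43.
Step 2: q^n = 4^14 = 268435456.
Step 3: Hamming bound ⌊q^n / V_q(n,t)⌋ = ⌊268435456/43⌋ = 6242685.
Step 4: Compare |C| = 6157361 to 6242685: satisfied.
The claimed |C| lies below the Hamming bound.


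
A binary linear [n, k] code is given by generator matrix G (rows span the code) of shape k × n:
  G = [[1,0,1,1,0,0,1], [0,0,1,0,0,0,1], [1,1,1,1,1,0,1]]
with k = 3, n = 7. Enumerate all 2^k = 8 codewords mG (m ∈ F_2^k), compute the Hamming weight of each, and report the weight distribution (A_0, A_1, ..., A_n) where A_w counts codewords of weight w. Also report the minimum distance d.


Weight distribution: A_0 = 1, A_2 = 3, A_4 = 3, A_6 = 1. Minimum distance d = 2.

Enumerate all 2^3 = 8 messages m ∈ F_2^3.
For each, compute codeword c = mG in F_2^7, then tally its weight.
  m = 000 → c = 0000000, weight = 0.
  m = 100 → c = 1011001, weight = 4.
  m = 010 → c = 0010001, weight = 2.
  m = 110 → c = 1001000, weight = 2.
  m = 001 → c = 1111101, weight = 6.
  m = 101 → c = 0100100, weight = 2.
  m = 011 → c = 1101100, weight = 4.
  m = 111 → c = 0110101, weight = 4.
Tally weights:
  weight 0: 1 codewords.
  weight 2: 3 codewords.
  weight 4: 3 codewords.
  weight 6: 1 codewords.
Minimum distance d = smallest w > 0 with A_w > 0 = 2.
Sanity: Σ A_w = 8 = 2^3 = 8 ✓.


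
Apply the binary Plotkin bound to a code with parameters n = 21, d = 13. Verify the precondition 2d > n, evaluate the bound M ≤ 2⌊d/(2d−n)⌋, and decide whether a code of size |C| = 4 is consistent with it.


Plotkin bound M ≤ 4; given |C| = 4 ≤ bound (satisfied).

Check applicability: 2d = 26, n = 21.
2d − n = 5 > 0, so Plotkin applies.
Compute d/(2d−n) = 13/5 ≈ 2.6000.
⌊d/(2d−n)⌋ = 2.
Plotkin bound: M ≤ 2·2 = 4.
Given |C| = 4, check: satisfied.
This |C| is at the Plotkin bound.


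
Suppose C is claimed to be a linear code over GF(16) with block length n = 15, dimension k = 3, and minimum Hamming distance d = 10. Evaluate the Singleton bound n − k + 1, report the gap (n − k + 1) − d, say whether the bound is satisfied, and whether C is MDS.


Singleton RHS = n − k + 1 = 13, slack = 3, bound satisfied, not MDS.

Singleton bound: d ≤ n − k + 1.
Here n = 15, k = 3, so n − k + 1 = 13.
Given d = 10, check d ≤ 13: YES.
Slack = (n − k + 1) − d = 3.
The code is NOT MDS (slack = 3 > 0).
Description: the claimed parameters are [15, 3, 10]_16; such a code would be non-MDS.


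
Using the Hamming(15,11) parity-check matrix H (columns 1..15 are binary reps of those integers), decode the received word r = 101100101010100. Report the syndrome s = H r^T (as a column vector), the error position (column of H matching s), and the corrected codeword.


s = (1, 1, 1, 0)^T, error position = 14, corrected codeword c = 101100101010110

Compute s = H r^T mod 2 one row at a time:
  s_1 = 0 + 1 + 0 + 1 + 0 + 1 + 0 + 0 = 3 ≡ 1 (mod 2).
  s_2 = 1 + 0 + 0 + 1 + 0 + 1 + 0 + 0 = 3 ≡ 1 (mod 2).
  s_3 = 0 + 1 + 0 + 1 + 0 + 1 + 0 + 0 = 3 ≡ 1 (mod 2).
  s_4 = 1 + 1 + 0 + 1 + 1 + 1 + 1 + 0 = 6 ≡ 0 (mod 2).
s = (1, 1, 1, 0)^T — this equals column 14 of H (binary 1110), so error is at position 14.
Correct: flip bit 14 of r = 101100101010100 to get c = 101100101010110.


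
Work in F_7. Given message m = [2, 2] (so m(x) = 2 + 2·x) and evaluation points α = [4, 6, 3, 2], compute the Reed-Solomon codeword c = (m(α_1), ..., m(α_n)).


c = [3, 0, 1, 6]

Message polynomial: m(x) = 2 + 2·x (mod 7).
For each evaluation point α_i, compute m(α_i) mod 7:
  α_1 = 4: Horner steps 2 → 3, so m(4) = 3.
  α_2 = 6: Horner steps 2 → 0, so m(6) = 0.
  α_3 = 3: Horner steps 2 → 1, so m(3) = 1.
  α_4 = 2: Horner steps 2 → 6, so m(2) = 6.
Codeword c = [3, 0, 1, 6] ∈ F_7^4.


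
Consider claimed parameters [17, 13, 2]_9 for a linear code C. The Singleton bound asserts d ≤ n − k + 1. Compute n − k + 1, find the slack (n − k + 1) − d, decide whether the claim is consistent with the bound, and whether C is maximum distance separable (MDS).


Singleton RHS = n − k + 1 = 5, slack = 3, bound satisfied, not MDS.

Singleton bound: d ≤ n − k + 1.
Here n = 17, k = 13, so n − k + 1 = 5.
Given d = 2, check d ≤ 5: YES.
Slack = (n − k + 1) − d = 3.
The code is NOT MDS (slack = 3 > 0).
Description: the claimed parameters are [17, 13, 2]_9; such a code would be non-MDS.


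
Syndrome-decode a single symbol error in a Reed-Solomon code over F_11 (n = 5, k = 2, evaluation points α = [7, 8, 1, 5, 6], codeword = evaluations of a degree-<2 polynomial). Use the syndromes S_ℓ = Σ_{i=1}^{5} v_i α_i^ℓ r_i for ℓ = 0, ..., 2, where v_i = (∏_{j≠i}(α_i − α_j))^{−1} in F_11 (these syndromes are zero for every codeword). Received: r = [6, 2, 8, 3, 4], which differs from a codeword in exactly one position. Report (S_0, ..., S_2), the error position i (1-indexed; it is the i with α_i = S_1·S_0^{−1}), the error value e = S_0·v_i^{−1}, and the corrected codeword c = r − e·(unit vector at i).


S = (6, 3, 7), error at position 5, error magnitude e = 5, c = [6, 2, 8, 3, 10].

Step 1: column multipliers v_i = (∏_{j≠i}(α_i − α_j))^{−1} mod 11.
  i = 1 (α = 7): (7−8)(7−1)(7−5)(7−6) = (−1)·6·2·1 = −12 ≡ 10, so v_1 = 10^{−1} = 10 (mod 11).
  i = 2 (α = 8): (8−7)(8−1)(8−5)(8−6) = 1·7·3·2 = 42 ≡ 9, so v_2 = 9^{−1} = 5 (mod 11).
  i = 3 (α = 1): (1−7)(1−8)(1−5)(1−6) = (−6)·(−7)·(−4)·(−5) = 840 ≡ 4, so v_3 = 4^{−1} = 3 (mod 11).
  i = 4 (α = 5): (5−7)(5−8)(5−1)(5−6) = (−2)·(−3)·4·(−1) = −24 ≡ 9, so v_4 = 9^{−1} = 5 (mod 11).
  i = 5 (α = 6): (6−7)(6−8)(6−1)(6−5) = (−1)·(−2)·5·1 = 10 ≡ 10, so v_5 = 10^{−1} = 10 (mod 11).
  v = [10, 5, 3, 5, 10].
Step 2: syndromes of r = [6, 2, 8, 3, 4] (all sums mod 11).
  S_0 = Σ v_i r_i = 10·6 + 5·2 + 3·8 + 5·3 + 10·4 = 149 ≡ 6.
  S_1 = Σ v_i α_i r_i = 10·7·6 + 5·8·2 + 3·1·8 + 5·5·3 + 10·6·4 = 839 ≡ 3.
  α_i^2 mod 11 = [5, 9, 1, 3, 3].
  S_2 = Σ v_i α_i^2 r_i = 10·5·6 + 5·9·2 + 3·1·8 + 5·3·3 + 10·3·4 = 579 ≡ 7.
  S = (6, 3, 7) ≠ 0, so r is not a codeword (an error is present).
Step 3: locate the error. For a single error e at position i, S_ℓ = v_i·e·α_i^ℓ, so α_err = S_1/S_0.
  S_0^{−1} = 6^{−1} = 2 (mod 11), so α_err = 3·2 = 6 ≡ 6 = α_5. Error position i = 5.
  Consistency check: S_2/S_1 = 7·4 = 28 ≡ 6 = α_err ✓ (single-error assumption holds).
Step 4: error magnitude e = S_0/v_5 = S_0·∏_{j≠5}(α_5 − α_j) = 6·10 = 60 ≡ 5 (mod 11).
Step 5: correct position 5: c_5 = r_5 − e = 4 − 5 ≡ 10 (mod 11). Hence c = [6, 2, 8, 3, 10].
  Check: interpolating c through the α_i gives m(x) = 1 + 7·x (degree < 2) with m(α_i) = c_i for every i, so c is indeed a codeword.


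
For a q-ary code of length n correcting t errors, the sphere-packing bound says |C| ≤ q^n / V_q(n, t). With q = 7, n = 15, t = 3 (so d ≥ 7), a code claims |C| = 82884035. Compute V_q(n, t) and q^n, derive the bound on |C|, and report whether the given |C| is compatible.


V_q(n, t) = 102151, q^n = 4747561509943, Hamming bound = 46475918, |C| = 82884035 > bound (violated).

Step 1: Compute V_q(n, t) = Σ_{j=0}^3 C(n, j) (q−1)^j.
  j = 0: C(15,0)·(6)^0 = 1·1 = 1.
  j = 1: C(15,1)·(6)^1 = 15·6 = 90.
  j = 2: C(15,2)·(6)^2 = 105·36 = 3780.
  j = 3: C(15,3)·(6)^3 = 455·216 = 98280.
  V_q(n, t) = 1 + 90 + 3780 + 98280 = 102151.
Step 2: q^n = 7^15 = 4747561509943.
Step 3: Hamming bound ⌊q^n / V_q(n,t)⌋ = ⌊4747561509943/102151⌋ = 46475918.
Step 4: Compare |C| = 82884035 to 46475918: violated.
The claimed |C| lies above the Hamming bound, so no 7-ary code of length 15 with d ≥ 7 can have 82884035 codewords.


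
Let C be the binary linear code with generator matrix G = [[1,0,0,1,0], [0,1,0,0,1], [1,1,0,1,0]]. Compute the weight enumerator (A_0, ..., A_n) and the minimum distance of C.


Weight distribution: A_0 = 1, A_1 = 2, A_2 = 2, A_3 = 2, A_4 = 1. Minimum distance d = 1.

Enumerate all 2^3 = 8 messages m ∈ F_2^3.
For each, compute codeword c = mG in F_2^5, then tally its weight.
  m = 000 → c = 00000, weight = 0.
  m = 100 → c = 10010, weight = 2.
  m = 010 → c = 01001, weight = 2.
  m = 110 → c = 11011, weight = 4.
  m = 001 → c = 11010, weight = 3.
  m = 101 → c = 01000, weight = 1.
  m = 011 → c = 10011, weight = 3.
  m = 111 → c = 00001, weight = 1.
Tally weights:
  weight 0: 1 codewords.
  weight 1: 2 codewords.
  weight 2: 2 codewords.
  weight 3: 2 codewords.
  weight 4: 1 codewords.
Minimum distance d = smallest w > 0 with A_w > 0 = 1.
Sanity: Σ A_w = 8 = 2^3 = 8 ✓.


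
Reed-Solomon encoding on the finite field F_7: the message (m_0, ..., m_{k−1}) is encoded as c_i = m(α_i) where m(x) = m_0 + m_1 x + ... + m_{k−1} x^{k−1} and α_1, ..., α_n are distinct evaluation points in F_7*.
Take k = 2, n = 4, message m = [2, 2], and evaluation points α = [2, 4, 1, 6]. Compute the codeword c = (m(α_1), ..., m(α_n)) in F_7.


c = [6, 3, 4, 0]

Message polynomial: m(x) = 2 + 2·x (mod 7).
For each evaluation point α_i, compute m(α_i) mod 7:
  α_1 = 2: Horner steps 2 → 6, so m(2) = 6.
  α_2 = 4: Horner steps 2 → 3, so m(4) = 3.
  α_3 = 1: Horner steps 2 → 4, so m(1) = 4.
  α_4 = 6: Horner steps 2 → 0, so m(6) = 0.
Codeword c = [6, 3, 4, 0] ∈ F_7^4.


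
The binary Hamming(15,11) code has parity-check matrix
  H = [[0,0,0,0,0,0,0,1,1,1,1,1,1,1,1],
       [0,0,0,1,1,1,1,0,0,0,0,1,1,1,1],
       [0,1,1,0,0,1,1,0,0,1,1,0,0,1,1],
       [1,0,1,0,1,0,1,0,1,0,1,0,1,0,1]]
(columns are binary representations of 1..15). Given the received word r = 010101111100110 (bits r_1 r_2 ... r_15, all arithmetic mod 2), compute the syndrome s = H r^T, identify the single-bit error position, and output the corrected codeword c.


s = (1, 1, 1, 1)^T, error position = 15, corrected codeword c = 010101111100111

Compute s = H r^T mod 2 one row at a time:
  s_1 = 1 + 1 + 1 + 0 + 0 + 1 + 1 + 0 = 5 ≡ 1 (mod 2).
  s_2 = 1 + 0 + 1 + 1 + 0 + 1 + 1 + 0 = 5 ≡ 1 (mod 2).
  s_3 = 1 + 0 + 1 + 1 + 1 + 0 + 1 + 0 = 5 ≡ 1 (mod 2).
  s_4 = 0 + 0 + 0 + 1 + 1 + 0 + 1 + 0 = 3 ≡ 1 (mod 2).
s = (1, 1, 1, 1)^T — this equals column 15 of H (binary 1111), so error is at position 15.
Correct: flip bit 15 of r = 010101111100110 to get c = 010101111100111.


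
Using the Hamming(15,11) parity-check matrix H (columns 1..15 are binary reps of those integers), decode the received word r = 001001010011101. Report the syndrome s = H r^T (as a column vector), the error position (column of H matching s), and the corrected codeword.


s = (1, 0, 0, 0)^T, error position = 8, corrected codeword c = 001001000011101

Compute s = H r^T mod 2 one row at a time:
  s_1 = 1 + 0 + 0 + 1 + 1 + 1 + 0 + 1 = 5 ≡ 1 (mod 2).
  s_2 = 0 + 0 + 1 + 0 + 1 + 1 + 0 + 1 = 4 ≡ 0 (mod 2).
  s_3 = 0 + 1 + 1 + 0 + 0 + 1 + 0 + 1 = 4 ≡ 0 (mod 2).
  s_4 = 0 + 1 + 0 + 0 + 0 + 1 + 1 + 1 = 4 ≡ 0 (mod 2).
s = (1, 0, 0, 0)^T — this equals column 8 of H (binary 1000), so error is at position 8.
Correct: flip bit 8 of r = 001001010011101 to get c = 001001000011101.


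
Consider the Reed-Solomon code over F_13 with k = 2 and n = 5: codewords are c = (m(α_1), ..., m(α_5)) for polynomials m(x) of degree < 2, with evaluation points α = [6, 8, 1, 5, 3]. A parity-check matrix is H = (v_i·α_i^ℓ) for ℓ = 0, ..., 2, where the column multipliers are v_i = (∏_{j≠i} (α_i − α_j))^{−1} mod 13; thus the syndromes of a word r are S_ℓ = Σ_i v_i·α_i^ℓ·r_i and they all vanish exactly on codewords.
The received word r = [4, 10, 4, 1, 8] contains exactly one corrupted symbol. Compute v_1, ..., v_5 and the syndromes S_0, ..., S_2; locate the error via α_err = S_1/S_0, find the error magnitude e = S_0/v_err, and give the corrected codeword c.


S = (4, 4, 4), error at position 3, error magnitude e = 2, c = [4, 10, 2, 1, 8].

Step 1: column multipliers v_i = (∏_{j≠i}(α_i − α_j))^{−1} mod 13.
  i = 1 (α = 6): (6−8)(6−1)(6−5)(6−3) = (−2)·5·1·3 = −30 ≡ 9, so v_1 = 9^{−1} = 3 (mod 13).
  i = 2 (α = 8): (8−6)(8−1)(8−5)(8−3) = 2·7·3·5 = 210 ≡ 2, so v_2 = 2^{−1} = 7 (mod 13).
  i = 3 (α = 1): (1−6)(1−8)(1−5)(1−3) = (−5)·(−7)·(−4)·(−2) = 280 ≡ 7, so v_3 = 7^{−1} = 2 (mod 13).
  i = 4 (α = 5): (5−6)(5−8)(5−1)(5−3) = (−1)·(−3)·4·2 = 24 ≡ 11, so v_4 = 11^{−1} = 6 (mod 13).
  i = 5 (α = 3): (3−6)(3−8)(3−1)(3−5) = (−3)·(−5)·2·(−2) = −60 ≡ 5, so v_5 = 5^{−1} = 8 (mod 13).
  v = [3, 7, 2, 6, 8].
Step 2: syndromes of r = [4, 10, 4, 1, 8] (all sums mod 13).
  S_0 = Σ v_i r_i = 3·4 + 7·10 + 2·4 + 6·1 + 8·8 = 160 ≡ 4.
  S_1 = Σ v_i α_i r_i = 3·6·4 + 7·8·10 + 2·1·4 + 6·5·1 + 8·3·8 = 862 ≡ 4.
  α_i^2 mod 13 = [10, 12, 1, 12, 9].
  S_2 = Σ v_i α_i^2 r_i = 3·10·4 + 7·12·10 + 2·1·4 + 6·12·1 + 8·9·8 = 1616 ≡ 4.
  S = (4, 4, 4) ≠ 0, so r is not a codeword (an error is present).
Step 3: locate the error. For a single error e at position i, S_ℓ = v_i·e·α_i^ℓ, so α_err = S_1/S_0.
  S_0^{−1} = 4^{−1} = 10 (mod 13), so α_err = 4·10 = 40 ≡ 1 = α_3. Error position i = 3.
  Consistency check: S_2/S_1 = 4·10 = 40 ≡ 1 = α_err ✓ (single-error assumption holds).
Step 4: error magnitude e = S_0/v_3 = S_0·∏_{j≠3}(α_3 − α_j) = 4·7 = 28 ≡ 2 (mod 13).
Step 5: correct position 3: c_3 = r_3 − e = 4 − 2 ≡ 2 (mod 13). Hence c = [4, 10, 2, 1, 8].
  Check: interpolating c through the α_i gives m(x) = 12 + 3·x (degree < 2) with m(α_i) = c_i for every i, so c is indeed a codeword.
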